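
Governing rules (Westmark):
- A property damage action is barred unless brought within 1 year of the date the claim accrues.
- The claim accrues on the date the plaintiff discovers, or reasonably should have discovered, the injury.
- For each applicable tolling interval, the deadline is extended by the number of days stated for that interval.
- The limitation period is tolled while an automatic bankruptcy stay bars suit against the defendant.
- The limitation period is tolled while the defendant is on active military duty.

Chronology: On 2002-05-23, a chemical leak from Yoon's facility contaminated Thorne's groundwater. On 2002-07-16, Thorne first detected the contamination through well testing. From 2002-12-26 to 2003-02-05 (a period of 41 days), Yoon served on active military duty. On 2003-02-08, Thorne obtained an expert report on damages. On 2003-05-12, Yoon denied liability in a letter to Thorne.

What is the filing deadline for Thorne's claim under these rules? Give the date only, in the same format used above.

2003-08-26

The claim did not accrue until Thorne discovered the injury on 2002-07-16; the 2002-05-23 act date does not start the clock under the stated rule.
1 year from 2002-07-16 is 2003-07-16.
The defendant's active military service from 2002-12-26 to 2003-02-05 tolled the period for 41 days, extending the deadline to 2003-08-26.
None of the other events listed affects the running of the period under the stated rules.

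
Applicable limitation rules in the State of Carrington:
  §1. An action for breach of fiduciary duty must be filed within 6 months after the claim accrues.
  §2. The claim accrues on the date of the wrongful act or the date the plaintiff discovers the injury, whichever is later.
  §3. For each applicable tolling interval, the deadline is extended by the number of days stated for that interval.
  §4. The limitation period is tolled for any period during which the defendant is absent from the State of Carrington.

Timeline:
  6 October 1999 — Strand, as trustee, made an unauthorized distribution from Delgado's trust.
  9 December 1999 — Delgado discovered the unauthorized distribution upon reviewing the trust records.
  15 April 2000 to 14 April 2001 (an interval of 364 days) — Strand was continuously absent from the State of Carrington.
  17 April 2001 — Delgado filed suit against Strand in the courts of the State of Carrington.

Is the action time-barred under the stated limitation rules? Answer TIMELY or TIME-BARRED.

The claim accrued on 9 December 1999 — the later of the 6 October 1999 act and the 9 December 1999 discovery.
Adding the 6 months base period to 9 December 1999 gives a deadline of 9 June 2000, before any tolling.
The defendant's absence from the jurisdiction from 15 April 2000 to 14 April 2001 tolled the period for 364 days, extending the deadline to 8 June 2001.
The 17 April 2001 filing precedes the 8 June 2001 deadline; the claim is timely.

TIMELY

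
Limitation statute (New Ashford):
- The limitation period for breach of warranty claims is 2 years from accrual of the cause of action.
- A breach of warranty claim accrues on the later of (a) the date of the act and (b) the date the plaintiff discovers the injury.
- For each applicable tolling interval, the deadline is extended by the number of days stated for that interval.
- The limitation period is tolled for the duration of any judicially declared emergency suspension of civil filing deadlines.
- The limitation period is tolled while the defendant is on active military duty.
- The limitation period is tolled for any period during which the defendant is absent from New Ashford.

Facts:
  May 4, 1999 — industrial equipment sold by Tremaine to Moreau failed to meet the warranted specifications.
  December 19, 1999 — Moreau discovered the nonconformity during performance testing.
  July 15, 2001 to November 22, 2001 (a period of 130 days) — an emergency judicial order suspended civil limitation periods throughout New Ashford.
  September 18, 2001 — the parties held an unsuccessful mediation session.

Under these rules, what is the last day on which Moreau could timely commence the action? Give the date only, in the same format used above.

April 28, 2002

Taking the later of the act (May 4, 1999) and discovery (December 19, 1999), the claim accrued on December 19, 1999.
The untolled deadline — 2 years after December 19, 1999 — is December 19, 2001.
The period was tolled for 130 days by the emergency suspension of filing deadlines (July 15, 2001 to November 22, 2001), pushing the deadline to April 28, 2002.
None of the other events listed affects the running of the period under the stated rules.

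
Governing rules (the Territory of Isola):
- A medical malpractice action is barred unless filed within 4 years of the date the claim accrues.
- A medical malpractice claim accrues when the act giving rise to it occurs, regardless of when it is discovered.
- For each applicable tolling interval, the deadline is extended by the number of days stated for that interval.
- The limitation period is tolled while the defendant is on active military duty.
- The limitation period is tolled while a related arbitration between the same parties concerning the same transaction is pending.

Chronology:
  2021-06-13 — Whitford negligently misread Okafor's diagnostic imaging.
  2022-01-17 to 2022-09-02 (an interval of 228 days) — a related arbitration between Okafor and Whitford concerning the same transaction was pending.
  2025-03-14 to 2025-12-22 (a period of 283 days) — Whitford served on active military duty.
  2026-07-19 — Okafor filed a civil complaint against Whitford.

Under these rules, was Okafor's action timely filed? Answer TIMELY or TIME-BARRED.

TIMELY

The claim accrued on 2021-06-13, the date of the act.
Adding the 4 years base period to 2021-06-13 gives a deadline of 2025-06-13, before any tolling.
The pending related arbitration from 2022-01-17 to 2022-09-02 tolled the period for 228 days, extending the deadline to 2026-01-27.
The period was tolled for 283 days by the defendant's active military service (2025-03-14 to 2025-12-22), pushing the deadline to 2026-11-06.
The 2026-07-19 filing precedes the 2026-11-06 deadline; the claim is timely.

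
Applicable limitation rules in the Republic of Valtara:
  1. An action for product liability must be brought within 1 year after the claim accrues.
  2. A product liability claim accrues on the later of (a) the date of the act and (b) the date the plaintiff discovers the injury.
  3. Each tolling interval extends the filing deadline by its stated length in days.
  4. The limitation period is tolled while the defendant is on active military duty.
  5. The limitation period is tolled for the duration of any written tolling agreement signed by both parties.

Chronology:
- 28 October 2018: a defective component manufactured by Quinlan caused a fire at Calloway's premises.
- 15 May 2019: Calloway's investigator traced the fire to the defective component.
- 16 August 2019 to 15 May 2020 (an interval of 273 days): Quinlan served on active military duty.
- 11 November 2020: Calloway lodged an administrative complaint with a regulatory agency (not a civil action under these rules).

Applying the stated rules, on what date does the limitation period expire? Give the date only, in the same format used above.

12 February 2021

The claim accrued on 15 May 2019 — the later of the 28 October 2018 act and the 15 May 2019 discovery.
1 year from 15 May 2019 is 15 May 2020.
The period was tolled for 273 days by the defendant's active military service (16 August 2019 to 15 May 2020), pushing the deadline to 12 February 2021.
The other events in the timeline have no effect on the limitation period under the stated rules.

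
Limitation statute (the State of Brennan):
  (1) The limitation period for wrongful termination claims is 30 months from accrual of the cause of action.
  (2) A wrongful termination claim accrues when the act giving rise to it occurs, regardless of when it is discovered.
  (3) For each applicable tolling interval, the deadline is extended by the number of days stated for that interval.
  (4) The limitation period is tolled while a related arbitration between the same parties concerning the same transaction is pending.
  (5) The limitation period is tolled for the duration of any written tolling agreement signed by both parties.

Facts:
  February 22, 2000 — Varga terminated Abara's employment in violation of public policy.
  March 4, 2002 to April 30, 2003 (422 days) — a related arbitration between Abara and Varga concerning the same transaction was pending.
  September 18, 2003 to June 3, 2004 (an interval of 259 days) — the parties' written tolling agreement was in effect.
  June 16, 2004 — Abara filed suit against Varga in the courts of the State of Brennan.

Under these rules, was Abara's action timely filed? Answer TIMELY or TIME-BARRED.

The cause of action accrued on February 22, 2000, the date of the act.
The untolled deadline — 30 months after February 22, 2000 — is August 22, 2002.
Because the pending related arbitration ran from March 4, 2002 to April 30, 2003, the deadline is extended by 422 days to October 18, 2003.
The period was tolled for 259 days by the written tolling agreement (September 18, 2003 to June 3, 2004), pushing the deadline to July 3, 2004.
Abara filed on June 16, 2004, before the July 3, 2004 deadline, so the action is timely.

TIMELY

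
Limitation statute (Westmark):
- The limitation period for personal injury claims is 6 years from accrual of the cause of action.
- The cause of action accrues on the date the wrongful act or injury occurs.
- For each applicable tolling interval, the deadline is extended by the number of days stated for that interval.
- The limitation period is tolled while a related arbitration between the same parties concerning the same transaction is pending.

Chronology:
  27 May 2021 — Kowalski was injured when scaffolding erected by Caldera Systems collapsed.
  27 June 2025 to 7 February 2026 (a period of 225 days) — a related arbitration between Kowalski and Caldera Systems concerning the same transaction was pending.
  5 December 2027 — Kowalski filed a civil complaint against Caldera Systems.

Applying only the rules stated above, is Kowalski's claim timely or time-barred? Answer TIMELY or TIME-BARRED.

The limitation period began to run on 27 May 2021.
6 years from 27 May 2021 is 27 May 2027.
The period was tolled for 225 days by the pending related arbitration (27 June 2025 to 7 February 2026), pushing the deadline to 7 January 2028.
Kowalski filed on 5 December 2027, before the 7 January 2028 deadline, so the action is timely.

TIMELY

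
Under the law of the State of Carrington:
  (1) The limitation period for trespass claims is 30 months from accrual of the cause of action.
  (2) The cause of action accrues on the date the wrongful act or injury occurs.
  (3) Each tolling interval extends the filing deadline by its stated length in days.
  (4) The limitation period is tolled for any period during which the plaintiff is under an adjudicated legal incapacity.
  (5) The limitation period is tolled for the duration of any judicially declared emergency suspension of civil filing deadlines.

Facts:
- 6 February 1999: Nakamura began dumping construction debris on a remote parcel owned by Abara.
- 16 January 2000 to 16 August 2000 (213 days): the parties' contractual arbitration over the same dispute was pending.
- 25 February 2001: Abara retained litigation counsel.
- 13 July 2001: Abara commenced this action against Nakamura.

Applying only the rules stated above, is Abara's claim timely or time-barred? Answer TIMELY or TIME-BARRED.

The cause of action accrued on 6 February 1999, the date of the act.
Adding the 30 months base period to 6 February 1999 gives a deadline of 6 August 2001, before any tolling.
The pending related arbitration from 16 January 2000 to 16 August 2000 does not toll the period, because no stated rule makes a pending arbitration a tolling event.
Nothing else in the chronology tolls or restarts the period.
Abara filed on 13 July 2001, before the 6 August 2001 deadline, so the action is timely.

TIMELY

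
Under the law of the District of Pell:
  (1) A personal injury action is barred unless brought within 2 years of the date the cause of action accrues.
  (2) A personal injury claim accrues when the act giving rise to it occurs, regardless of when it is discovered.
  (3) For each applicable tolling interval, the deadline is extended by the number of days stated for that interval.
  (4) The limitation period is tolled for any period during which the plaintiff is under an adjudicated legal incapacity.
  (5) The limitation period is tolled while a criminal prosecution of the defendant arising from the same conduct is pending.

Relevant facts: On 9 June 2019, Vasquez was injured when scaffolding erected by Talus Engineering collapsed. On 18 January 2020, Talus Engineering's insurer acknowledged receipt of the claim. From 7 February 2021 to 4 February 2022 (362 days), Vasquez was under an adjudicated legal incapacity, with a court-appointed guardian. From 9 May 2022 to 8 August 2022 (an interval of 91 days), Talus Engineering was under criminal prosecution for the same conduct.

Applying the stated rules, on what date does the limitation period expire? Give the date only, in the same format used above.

The cause of action accrued on 9 June 2019, the date of the act.
2 years from 9 June 2019 is 9 June 2021.
The period was tolled for 362 days by the plaintiff's legal incapacity (7 February 2021 to 4 February 2022), pushing the deadline to 6 June 2022.
Because the pending criminal prosecution ran from 9 May 2022 to 8 August 2022, the deadline is extended by 91 days to 5 September 2022.
None of the other events listed affects the running of the period under the stated rules.

5 September 2022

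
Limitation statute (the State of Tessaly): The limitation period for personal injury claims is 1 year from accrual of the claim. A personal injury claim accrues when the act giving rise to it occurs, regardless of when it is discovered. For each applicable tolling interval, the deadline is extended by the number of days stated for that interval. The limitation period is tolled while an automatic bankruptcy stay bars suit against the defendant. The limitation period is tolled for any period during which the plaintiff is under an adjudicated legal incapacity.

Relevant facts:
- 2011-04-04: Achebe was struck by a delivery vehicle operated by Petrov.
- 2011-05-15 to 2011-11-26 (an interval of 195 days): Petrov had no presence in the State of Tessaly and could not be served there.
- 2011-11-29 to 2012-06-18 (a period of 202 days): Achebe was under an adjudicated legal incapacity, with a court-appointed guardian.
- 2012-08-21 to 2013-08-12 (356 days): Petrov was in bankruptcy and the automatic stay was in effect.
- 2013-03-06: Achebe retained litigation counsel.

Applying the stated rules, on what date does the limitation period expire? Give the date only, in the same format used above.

2013-10-14

The limitation period began to run on 2011-04-04.
1 year from 2011-04-04 is 2012-04-04.
The period was tolled for 202 days by the plaintiff's legal incapacity (2011-11-29 to 2012-06-18), pushing the deadline to 2012-10-23.
The period was tolled for 356 days by the automatic bankruptcy stay (2012-08-21 to 2013-08-12), pushing the deadline to 2013-10-14.
Although the defendant's absence ran from 2011-05-15 to 2011-11-26, the stated rules do not make that a tolling event, so it is disregarded.
Nothing else in the chronology tolls or restarts the period.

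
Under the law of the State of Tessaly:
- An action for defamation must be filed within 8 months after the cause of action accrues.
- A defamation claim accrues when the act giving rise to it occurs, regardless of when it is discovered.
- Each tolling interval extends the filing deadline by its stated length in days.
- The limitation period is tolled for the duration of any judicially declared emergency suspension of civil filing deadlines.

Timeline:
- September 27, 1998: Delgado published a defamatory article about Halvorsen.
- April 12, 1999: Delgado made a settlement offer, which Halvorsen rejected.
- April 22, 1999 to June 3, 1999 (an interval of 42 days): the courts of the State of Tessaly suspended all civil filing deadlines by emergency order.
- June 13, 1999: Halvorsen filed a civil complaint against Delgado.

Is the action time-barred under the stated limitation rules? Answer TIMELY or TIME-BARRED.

The cause of action accrued on September 27, 1998, the date of the act.
8 months from September 27, 1998 is May 27, 1999.
Because the emergency suspension of filing deadlines ran from April 22, 1999 to June 3, 1999, the deadline is extended by 42 days to July 8, 1999.
Nothing else in the chronology tolls or restarts the period.
Filing on June 13, 1999 beat the July 8, 1999 deadline — the action is timely.

TIMELY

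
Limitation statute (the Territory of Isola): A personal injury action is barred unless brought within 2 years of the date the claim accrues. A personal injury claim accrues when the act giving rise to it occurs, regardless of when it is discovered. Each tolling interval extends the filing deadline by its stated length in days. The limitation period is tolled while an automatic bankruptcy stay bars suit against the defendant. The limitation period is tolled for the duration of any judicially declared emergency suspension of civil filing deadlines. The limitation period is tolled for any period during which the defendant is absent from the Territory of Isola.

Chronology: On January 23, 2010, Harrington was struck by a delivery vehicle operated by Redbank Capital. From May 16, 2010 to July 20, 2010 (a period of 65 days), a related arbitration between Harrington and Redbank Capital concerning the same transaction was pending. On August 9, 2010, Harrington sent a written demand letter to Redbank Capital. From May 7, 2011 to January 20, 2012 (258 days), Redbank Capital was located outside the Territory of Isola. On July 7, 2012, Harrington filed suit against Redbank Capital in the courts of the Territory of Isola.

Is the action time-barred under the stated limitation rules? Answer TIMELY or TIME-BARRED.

TIMELY

The claim accrued on January 23, 2010, when the wrongful act occurred.
2 years from January 23, 2010 is January 23, 2012.
The defendant's absence from the jurisdiction from May 7, 2011 to January 20, 2012 tolled the period for 258 days, extending the deadline to October 7, 2012.
No stated provision tolls the period for a pending arbitration, so the interval from May 16, 2010 to July 20, 2010 has no effect on the deadline.
None of the other events listed affects the running of the period under the stated rules.
The July 7, 2012 filing precedes the October 7, 2012 deadline; the claim is timely.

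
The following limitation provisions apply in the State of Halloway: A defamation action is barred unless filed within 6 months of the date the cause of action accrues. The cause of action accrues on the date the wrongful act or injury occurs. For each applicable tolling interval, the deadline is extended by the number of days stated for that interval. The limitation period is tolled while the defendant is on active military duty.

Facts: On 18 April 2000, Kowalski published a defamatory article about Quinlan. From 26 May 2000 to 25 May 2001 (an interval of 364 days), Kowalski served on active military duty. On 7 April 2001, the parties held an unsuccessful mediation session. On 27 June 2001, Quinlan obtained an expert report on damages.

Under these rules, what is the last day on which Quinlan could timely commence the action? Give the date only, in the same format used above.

The cause of action accrued on 18 April 2000, the date of the act.
Adding the 6 months base period to 18 April 2000 gives a deadline of 18 October 2000, before any tolling.
The defendant's active military service from 26 May 2000 to 25 May 2001 tolled the period for 364 days, extending the deadline to 17 October 2001.
The other events in the timeline have no effect on the limitation period under the stated rules.

17 October 2001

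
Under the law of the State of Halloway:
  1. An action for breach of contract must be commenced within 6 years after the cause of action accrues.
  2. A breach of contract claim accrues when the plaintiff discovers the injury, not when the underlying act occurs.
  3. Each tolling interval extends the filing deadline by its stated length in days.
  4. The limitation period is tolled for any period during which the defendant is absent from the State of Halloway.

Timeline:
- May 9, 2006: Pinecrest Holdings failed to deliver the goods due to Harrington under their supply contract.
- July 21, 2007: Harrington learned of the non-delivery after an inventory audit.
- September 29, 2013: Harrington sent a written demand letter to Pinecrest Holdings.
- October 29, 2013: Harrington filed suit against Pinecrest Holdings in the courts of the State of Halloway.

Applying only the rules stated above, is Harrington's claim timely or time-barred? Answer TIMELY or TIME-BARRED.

TIME-BARRED

Accrual is tied to discovery, so the period began on July 21, 2007 rather than on May 9, 2006 when the act occurred.
Adding the 6 years base period to July 21, 2007 gives a deadline of July 21, 2013, before any tolling.
Nothing else in the chronology tolls or restarts the period.
The October 29, 2013 filing falls after the July 21, 2013 deadline; the claim is time-barred.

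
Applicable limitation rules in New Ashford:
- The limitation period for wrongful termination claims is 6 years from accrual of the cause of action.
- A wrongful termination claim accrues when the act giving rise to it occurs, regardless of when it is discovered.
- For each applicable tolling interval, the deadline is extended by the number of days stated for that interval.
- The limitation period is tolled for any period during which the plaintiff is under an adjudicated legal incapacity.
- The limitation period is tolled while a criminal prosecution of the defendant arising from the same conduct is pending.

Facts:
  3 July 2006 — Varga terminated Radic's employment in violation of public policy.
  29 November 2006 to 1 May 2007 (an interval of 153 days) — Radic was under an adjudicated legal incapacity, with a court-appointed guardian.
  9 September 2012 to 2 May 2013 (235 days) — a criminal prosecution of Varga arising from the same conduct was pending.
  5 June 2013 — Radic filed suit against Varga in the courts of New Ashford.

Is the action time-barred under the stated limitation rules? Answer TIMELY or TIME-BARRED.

TIMELY

The claim accrued on 3 July 2006, when the wrongful act occurred.
6 years from 3 July 2006 is 3 July 2012.
Because the plaintiff's legal incapacity ran from 29 November 2006 to 1 May 2007, the deadline is extended by 153 days to 3 December 2012.
The pending criminal prosecution from 9 September 2012 to 2 May 2013 tolled the period for 235 days, extending the deadline to 26 July 2013.
Radic filed on 5 June 2013, before the 26 July 2013 deadline, so the action is timely.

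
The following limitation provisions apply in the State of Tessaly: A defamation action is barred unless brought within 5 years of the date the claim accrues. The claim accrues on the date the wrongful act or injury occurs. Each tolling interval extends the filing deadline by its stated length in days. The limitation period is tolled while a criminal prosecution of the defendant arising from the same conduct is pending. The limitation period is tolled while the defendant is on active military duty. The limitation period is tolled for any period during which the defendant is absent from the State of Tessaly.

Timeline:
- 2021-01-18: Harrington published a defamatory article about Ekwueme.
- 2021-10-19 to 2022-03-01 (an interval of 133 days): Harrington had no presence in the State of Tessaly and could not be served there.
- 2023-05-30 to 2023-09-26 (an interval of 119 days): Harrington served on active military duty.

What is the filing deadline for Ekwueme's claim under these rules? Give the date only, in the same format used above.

The claim accrued on 2021-01-18, the date of the act.
The untolled deadline — 5 years after 2021-01-18 — is 2026-01-18.
Because the defendant's absence from the jurisdiction ran from 2021-10-19 to 2022-03-01, the deadline is extended by 133 days to 2026-05-31.
Because the defendant's active military service ran from 2023-05-30 to 2023-09-26, the deadline is extended by 119 days to 2026-09-27.

2026-09-27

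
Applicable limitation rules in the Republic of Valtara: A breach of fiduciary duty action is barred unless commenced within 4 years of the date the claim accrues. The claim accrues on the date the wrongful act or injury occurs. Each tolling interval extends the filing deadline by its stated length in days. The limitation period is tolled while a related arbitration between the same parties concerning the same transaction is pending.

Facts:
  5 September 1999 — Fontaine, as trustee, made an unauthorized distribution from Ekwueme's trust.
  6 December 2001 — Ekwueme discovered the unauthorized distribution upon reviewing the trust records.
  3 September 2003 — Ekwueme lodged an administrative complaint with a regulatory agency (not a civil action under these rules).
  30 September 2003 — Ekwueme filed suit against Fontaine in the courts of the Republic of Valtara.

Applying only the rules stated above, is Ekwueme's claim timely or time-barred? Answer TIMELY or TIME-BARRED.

The claim accrued on 5 September 1999, when the wrongful act occurred; under the stated occurrence rule the 6 December 2001 discovery does not delay accrual.
4 years from 5 September 1999 is 5 September 2003.
Nothing else in the chronology tolls or restarts the period.
Filing on 30 September 2003 missed the 5 September 2003 deadline — the action is time-barred.

TIME-BARRED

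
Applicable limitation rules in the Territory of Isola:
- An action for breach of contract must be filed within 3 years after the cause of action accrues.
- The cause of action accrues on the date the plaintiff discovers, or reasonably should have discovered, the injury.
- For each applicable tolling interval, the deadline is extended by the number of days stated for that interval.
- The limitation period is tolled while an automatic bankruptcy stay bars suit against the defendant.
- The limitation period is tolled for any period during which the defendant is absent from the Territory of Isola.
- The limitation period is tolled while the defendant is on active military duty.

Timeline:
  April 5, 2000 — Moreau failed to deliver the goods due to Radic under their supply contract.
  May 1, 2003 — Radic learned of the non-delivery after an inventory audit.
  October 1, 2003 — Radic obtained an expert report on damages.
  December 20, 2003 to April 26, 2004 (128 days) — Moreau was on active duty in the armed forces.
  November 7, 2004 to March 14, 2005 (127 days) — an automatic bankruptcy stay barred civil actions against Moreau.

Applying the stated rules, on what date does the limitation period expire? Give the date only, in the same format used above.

January 11, 2007

Under the discovery rule, the claim accrued on May 1, 2003, when Radic discovered the injury — not on the April 5, 2000 date of the underlying act.
The untolled deadline — 3 years after May 1, 2003 — is May 1, 2006.
The period was tolled for 128 days by the defendant's active military service (December 20, 2003 to April 26, 2004), pushing the deadline to September 6, 2006.
The period was tolled for 127 days by the automatic bankruptcy stay (November 7, 2004 to March 14, 2005), pushing the deadline to January 11, 2007.
Nothing else in the chronology tolls or restarts the period.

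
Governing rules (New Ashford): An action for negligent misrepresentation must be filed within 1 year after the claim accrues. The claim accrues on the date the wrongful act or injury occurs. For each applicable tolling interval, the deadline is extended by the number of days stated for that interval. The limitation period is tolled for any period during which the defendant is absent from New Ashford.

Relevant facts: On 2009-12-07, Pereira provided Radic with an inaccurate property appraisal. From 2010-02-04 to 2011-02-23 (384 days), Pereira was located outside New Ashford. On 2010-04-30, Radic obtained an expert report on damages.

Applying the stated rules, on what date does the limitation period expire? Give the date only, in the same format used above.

The claim accrued on 2009-12-07, the date of the act.
1 year from 2009-12-07 is 2010-12-07.
Because the defendant's absence from the jurisdiction ran from 2010-02-04 to 2011-02-23, the deadline is extended by 384 days to 2011-12-26.
The other events in the timeline have no effect on the limitation period under the stated rules.

2011-12-26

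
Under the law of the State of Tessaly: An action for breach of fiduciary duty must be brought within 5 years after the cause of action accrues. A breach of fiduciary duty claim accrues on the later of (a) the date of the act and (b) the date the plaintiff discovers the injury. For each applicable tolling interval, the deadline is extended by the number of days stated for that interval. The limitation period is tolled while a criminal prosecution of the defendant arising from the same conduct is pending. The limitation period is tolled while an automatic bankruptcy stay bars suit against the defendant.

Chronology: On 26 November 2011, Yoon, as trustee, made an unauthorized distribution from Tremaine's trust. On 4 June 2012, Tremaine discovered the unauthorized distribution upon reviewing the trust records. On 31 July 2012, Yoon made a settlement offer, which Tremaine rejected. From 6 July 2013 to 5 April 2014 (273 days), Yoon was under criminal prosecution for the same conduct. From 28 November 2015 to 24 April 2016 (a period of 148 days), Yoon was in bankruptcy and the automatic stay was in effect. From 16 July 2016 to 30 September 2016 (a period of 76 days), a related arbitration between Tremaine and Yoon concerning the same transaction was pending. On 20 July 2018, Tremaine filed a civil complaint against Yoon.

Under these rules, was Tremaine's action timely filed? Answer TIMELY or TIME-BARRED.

Because discovery on 4 June 2012 post-dates the 26 November 2011 act, accrual under the later-of rule falls on 4 June 2012.
Adding the 5 years base period to 4 June 2012 gives a deadline of 4 June 2017, before any tolling.
Because the pending criminal prosecution ran from 6 July 2013 to 5 April 2014, the deadline is extended by 273 days to 4 March 2018.
Because the automatic bankruptcy stay ran from 28 November 2015 to 24 April 2016, the deadline is extended by 148 days to 30 July 2018.
No stated provision tolls the period for a pending arbitration, so the interval from 16 July 2016 to 30 September 2016 has no effect on the deadline.
None of the other events listed affects the running of the period under the stated rules.
The 20 July 2018 filing precedes the 30 July 2018 deadline; the claim is timely.

TIMELY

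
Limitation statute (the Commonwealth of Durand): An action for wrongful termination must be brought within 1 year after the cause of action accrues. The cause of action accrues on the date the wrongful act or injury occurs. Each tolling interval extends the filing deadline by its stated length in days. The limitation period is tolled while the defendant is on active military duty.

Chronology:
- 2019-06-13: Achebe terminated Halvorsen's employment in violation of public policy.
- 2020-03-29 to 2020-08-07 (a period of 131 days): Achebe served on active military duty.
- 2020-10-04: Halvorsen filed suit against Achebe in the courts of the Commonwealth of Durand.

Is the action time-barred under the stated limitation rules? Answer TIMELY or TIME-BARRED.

TIMELY

The claim accrued on 2019-06-13, when the wrongful act occurred.
The untolled deadline — 1 year after 2019-06-13 — is 2020-06-13.
The period was tolled for 131 days by the defendant's active military service (2020-03-29 to 2020-08-07), pushing the deadline to 2020-10-22.
Filing on 2020-10-04 beat the 2020-10-22 deadline — the action is timely.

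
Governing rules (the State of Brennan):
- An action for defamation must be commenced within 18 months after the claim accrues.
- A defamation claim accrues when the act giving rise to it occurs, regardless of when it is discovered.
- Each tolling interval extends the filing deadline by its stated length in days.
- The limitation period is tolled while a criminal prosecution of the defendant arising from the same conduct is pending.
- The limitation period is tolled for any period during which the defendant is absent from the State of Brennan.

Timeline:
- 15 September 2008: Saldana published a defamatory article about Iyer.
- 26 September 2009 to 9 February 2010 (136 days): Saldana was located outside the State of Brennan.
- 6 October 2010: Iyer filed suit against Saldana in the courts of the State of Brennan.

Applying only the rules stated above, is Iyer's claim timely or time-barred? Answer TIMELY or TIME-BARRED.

The claim accrued on 15 September 2008, when the wrongful act occurred.
18 months from 15 September 2008 is 15 March 2010.
The period was tolled for 136 days by the defendant's absence from the jurisdiction (26 September 2009 to 9 February 2010), pushing the deadline to 29 July 2010.
Iyer filed on 6 October 2010, after the 29 July 2010 deadline, so the action is time-barred.

TIME-BARRED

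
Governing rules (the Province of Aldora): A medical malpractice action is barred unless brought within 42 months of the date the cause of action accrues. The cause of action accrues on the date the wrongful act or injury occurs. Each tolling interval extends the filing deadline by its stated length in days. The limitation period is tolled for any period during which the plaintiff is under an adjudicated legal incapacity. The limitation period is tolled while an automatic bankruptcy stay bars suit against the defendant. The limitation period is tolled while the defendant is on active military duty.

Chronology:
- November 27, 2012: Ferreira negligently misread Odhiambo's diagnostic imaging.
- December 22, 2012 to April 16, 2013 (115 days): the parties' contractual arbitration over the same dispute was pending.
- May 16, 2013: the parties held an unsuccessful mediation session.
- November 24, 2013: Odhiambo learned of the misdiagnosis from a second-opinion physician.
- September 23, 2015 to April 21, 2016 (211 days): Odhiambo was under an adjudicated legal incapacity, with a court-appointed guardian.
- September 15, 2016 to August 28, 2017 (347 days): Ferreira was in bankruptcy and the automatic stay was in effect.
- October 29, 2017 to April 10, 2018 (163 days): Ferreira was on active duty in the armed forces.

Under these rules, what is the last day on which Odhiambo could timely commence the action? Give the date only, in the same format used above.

May 18, 2018

Because the rule ties accrual to occurrence, the claim accrued on November 27, 2012, not on the November 24, 2013 discovery date.
Adding the 42 months base period to November 27, 2012 gives a deadline of May 27, 2016, before any tolling.
Because the plaintiff's legal incapacity ran from September 23, 2015 to April 21, 2016, the deadline is extended by 211 days to December 24, 2016.
Because the automatic bankruptcy stay ran from September 15, 2016 to August 28, 2017, the deadline is extended by 347 days to December 6, 2017.
The period was tolled for 163 days by the defendant's active military service (October 29, 2017 to April 10, 2018), pushing the deadline to May 18, 2018.
The pending related arbitration from December 22, 2012 to April 16, 2013 does not toll the period, because no stated rule makes a pending arbitration a tolling event.
Nothing else in the chronology tolls or restarts the period.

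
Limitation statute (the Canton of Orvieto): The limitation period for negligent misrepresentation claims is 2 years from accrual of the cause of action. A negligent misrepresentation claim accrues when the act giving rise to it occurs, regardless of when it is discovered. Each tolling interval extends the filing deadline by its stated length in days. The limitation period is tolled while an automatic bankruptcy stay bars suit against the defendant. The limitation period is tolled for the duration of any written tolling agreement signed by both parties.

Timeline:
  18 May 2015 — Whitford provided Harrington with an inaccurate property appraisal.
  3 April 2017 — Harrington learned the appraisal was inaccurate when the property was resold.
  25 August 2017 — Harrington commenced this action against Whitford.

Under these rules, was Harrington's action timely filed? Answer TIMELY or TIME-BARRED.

Accrual is governed by the date of the act, so the period began to run on 18 May 2015; the later discovery on 3 April 2017 is irrelevant under the stated rule.
The untolled deadline — 2 years after 18 May 2015 — is 18 May 2017.
The 25 August 2017 filing falls after the 18 May 2017 deadline; the claim is time-barred.

TIME-BARRED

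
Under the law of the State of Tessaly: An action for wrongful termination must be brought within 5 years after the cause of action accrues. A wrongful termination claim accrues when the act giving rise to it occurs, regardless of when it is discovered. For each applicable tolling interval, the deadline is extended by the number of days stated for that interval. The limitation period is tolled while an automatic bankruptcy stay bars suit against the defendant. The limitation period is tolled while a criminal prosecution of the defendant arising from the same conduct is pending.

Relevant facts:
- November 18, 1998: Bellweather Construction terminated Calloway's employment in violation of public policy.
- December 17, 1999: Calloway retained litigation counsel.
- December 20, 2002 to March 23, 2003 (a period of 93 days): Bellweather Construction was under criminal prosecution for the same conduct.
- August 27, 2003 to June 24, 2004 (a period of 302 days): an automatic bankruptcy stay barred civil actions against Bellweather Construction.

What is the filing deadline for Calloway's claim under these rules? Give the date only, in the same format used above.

December 17, 2004

The limitation period began to run on November 18, 1998.
The untolled deadline — 5 years after November 18, 1998 — is November 18, 2003.
The period was tolled for 93 days by the pending criminal prosecution (December 20, 2002 to March 23, 2003), pushing the deadline to February 19, 2004.
Because the automatic bankruptcy stay ran from August 27, 2003 to June 24, 2004, the deadline is extended by 302 days to December 17, 2004.
Nothing else in the chronology tolls or restarts the period.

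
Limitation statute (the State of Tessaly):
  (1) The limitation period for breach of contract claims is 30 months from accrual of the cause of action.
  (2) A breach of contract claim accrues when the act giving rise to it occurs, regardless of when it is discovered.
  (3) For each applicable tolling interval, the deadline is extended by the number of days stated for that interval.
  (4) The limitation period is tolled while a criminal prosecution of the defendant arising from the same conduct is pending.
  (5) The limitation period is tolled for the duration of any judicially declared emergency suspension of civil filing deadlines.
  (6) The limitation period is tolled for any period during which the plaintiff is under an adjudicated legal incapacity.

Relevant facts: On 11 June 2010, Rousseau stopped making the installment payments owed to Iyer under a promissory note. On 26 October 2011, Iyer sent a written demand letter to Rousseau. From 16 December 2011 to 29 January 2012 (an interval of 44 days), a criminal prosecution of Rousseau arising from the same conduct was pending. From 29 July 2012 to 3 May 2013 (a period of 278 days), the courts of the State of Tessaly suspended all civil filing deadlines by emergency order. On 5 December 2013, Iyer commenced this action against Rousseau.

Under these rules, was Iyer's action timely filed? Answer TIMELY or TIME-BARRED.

TIME-BARRED

The claim accrued on 11 June 2010, when the wrongful act occurred.
The untolled deadline — 30 months after 11 June 2010 — is 11 December 2012.
The period was tolled for 44 days by the pending criminal prosecution (16 December 2011 to 29 January 2012), pushing the deadline to 24 January 2013.
Because the emergency suspension of filing deadlines ran from 29 July 2012 to 3 May 2013, the deadline is extended by 278 days to 29 October 2013.
None of the other events listed affects the running of the period under the stated rules.
Iyer filed on 5 December 2013, after the 29 October 2013 deadline, so the action is time-barred.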